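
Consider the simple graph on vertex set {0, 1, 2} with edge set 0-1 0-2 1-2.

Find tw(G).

A width-2 tree decomposition is:
Bags: B1 = {0, 1, 2}
Tree: (single bag)
With just one bag of size 3, the width is 3 − 1 = 2, so tw(G) ≤ 2. Conversely, {0, 1, 2} is a clique of size 3, and the vertices of any clique must share a bag in every tree decomposition; so some bag has ≥ 3 vertices and tw(G) ≥ 2. The upper and lower bounds meet at 2, so that is the treewidth.

2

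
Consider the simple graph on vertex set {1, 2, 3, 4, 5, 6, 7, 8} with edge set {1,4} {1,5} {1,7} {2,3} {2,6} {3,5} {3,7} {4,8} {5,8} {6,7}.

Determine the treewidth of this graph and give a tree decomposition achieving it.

Each bag holds 3 vertices, so the decomposition has width 2, which upper-bounds the treewidth. For the lower bound, G contains the cycle 8–4–1–5–8, so G is not a forest; only forests have treewidth ≤ 1, hence tw(G) ≥ 2. Therefore the treewidth is 2.

Treewidth 2.
One such decomposition:
Bags: B1 = {4, 5, 8}  B2 = {1, 4, 5}  B3 = {1, 3, 5}  B4 = {1, 3, 7}  B5 = {2, 3, 7}  B6 = {2, 6, 7}
Tree: B1–B2, B2–B3, B3–B4, B4–B5, B5–B6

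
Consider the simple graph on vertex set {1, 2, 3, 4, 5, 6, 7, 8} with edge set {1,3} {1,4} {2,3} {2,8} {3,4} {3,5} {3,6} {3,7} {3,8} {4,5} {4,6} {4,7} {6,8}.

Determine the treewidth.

2

A width-2 tree decomposition is:
Bags: B1 = {3, 4, 7}  B2 = {3, 4, 6}  B3 = {3, 4, 5}  B4 = {3, 6, 8}  B5 = {2, 3, 8}  B6 = {1, 3, 4}
Tree: B1–B2, B2–B3, B2–B4, B4–B5, B3–B6
Every bag has size at most 3, so the width is 3 − 1 = 2 and tw(G) ≤ 2. On the other hand G contains the 3-clique {2, 3, 8}. A clique must lie in a single bag of any decomposition, so no decomposition can have width below 2. Hence tw(G) = 2 exactly.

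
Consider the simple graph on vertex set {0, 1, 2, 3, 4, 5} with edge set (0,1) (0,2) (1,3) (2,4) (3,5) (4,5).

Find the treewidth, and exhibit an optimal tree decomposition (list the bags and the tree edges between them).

Treewidth 2.
Bags: B1 = {0, 2, 4}  B2 = {0, 1, 4}  B3 = {1, 3, 4}  B4 = {3, 4, 5}
Tree: B1–B2, B2–B3, B3–B4

Each bag holds 3 vertices, so the decomposition has width 2, which upper-bounds the treewidth. For the lower bound, G contains the cycle 4–2–0–1–3–5–4, so G is not a forest; only forests have treewidth ≤ 1, hence tw(G) ≥ 2. Therefore the treewidth is 2.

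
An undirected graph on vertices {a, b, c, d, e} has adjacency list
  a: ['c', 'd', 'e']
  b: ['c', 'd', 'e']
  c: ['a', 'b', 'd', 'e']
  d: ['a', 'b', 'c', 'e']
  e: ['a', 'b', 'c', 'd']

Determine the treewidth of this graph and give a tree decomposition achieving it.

Every bag has size at most 4, so the width is 4 − 1 = 3 and tw(G) ≤ 3. For the lower bound, the 4 vertices {a, c, d, e} are pairwise adjacent, and any tree decomposition puts a clique entirely inside one bag — forcing width ≥ 3. Combining the bounds, tw(G) = 3.

Treewidth 3.
One optimal decomposition is:
Bags: B1 = {b, c, d, e}  B2 = {a, c, d, e}
Tree: B1–B2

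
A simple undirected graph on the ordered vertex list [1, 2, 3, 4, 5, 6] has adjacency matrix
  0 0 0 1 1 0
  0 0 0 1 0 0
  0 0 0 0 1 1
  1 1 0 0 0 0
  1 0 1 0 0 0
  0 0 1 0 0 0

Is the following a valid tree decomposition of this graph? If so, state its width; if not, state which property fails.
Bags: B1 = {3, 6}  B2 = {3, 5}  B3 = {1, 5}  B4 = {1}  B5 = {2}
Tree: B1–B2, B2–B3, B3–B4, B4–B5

A tree decomposition must satisfy three properties: every vertex lies in some bag; for every edge, both endpoints lie together in some bag; and for every vertex, the bags containing it form a connected subtree. Here vertex 4 appears in no bag, so the decomposition is invalid.

No — vertex 4 appears in no bag.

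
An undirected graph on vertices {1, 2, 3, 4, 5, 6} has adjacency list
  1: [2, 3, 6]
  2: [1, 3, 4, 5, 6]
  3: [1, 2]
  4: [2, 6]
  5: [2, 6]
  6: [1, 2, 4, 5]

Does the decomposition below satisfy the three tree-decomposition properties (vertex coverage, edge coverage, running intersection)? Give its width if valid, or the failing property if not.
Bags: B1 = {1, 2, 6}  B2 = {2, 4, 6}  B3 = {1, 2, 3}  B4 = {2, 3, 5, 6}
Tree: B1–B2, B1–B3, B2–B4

A tree decomposition must satisfy three properties: every vertex lies in some bag; for every edge, both endpoints lie together in some bag; and for every vertex, the bags containing it form a connected subtree. Here bags containing vertex 3 are not connected in the tree, so the decomposition is invalid.

No — bags containing vertex 3 are not connected in the tree.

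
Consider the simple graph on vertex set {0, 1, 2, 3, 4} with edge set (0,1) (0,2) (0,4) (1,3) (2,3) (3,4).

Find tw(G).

2

A width-2 tree decomposition is:
Bags: B1 = {0, 3, 4}  B2 = {0, 1, 3}  B3 = {0, 2, 3}
Tree: B1–B2, B2–B3
Each bag holds 3 vertices, so the decomposition has width 2, which upper-bounds the treewidth. Since 3–4–0–1–3 is a cycle in G, G is not acyclic. Forests are exactly the graphs of treewidth ≤ 1, so tw(G) ≥ 2. Hence tw(G) = 2 exactly.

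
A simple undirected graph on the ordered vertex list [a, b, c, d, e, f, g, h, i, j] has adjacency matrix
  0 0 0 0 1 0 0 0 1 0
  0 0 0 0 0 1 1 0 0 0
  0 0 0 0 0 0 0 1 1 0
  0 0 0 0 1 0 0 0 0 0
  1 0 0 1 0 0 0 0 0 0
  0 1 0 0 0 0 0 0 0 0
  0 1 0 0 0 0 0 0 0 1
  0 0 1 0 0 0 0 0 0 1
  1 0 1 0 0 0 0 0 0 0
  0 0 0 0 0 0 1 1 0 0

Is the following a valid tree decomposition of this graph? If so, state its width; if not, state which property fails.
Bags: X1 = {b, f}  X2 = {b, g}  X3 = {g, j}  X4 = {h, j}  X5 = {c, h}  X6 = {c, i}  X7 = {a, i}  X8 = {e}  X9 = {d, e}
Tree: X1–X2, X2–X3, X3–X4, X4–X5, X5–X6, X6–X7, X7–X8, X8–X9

A tree decomposition must satisfy three properties: every vertex lies in some bag; for every edge, both endpoints lie together in some bag; and for every vertex, the bags containing it form a connected subtree. Here edge (a,e) lies in no bag, so the decomposition is invalid.

No — edge (a,e) lies in no bag.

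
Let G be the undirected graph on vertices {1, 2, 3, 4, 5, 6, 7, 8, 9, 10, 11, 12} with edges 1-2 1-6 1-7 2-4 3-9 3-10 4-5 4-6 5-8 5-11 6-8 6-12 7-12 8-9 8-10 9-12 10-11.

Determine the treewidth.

A width-3 tree decomposition is:
Bags: B1 = {1, 2, 7, 12}  B2 = {1, 2, 6, 12}  B3 = {2, 4, 6, 12}  B4 = {4, 6, 9, 12}  B5 = {4, 6, 8, 9}  B6 = {4, 5, 8, 9}  B7 = {3, 5, 8, 9}  B8 = {3, 5, 8, 10}  B9 = {3, 5, 10, 11}
Tree: B1–B2, B2–B3, B3–B4, B4–B5, B5–B6, B6–B7, B7–B8, B8–B9
The largest bag has 4 vertices, giving width 3; this decomposition certifies tw(G) ≤ 3. For the lower bound: the 4 vertex sets {1,2,7}, {12}, {6}, {4,5,8,9} are disjoint, each induces a connected subgraph, and every pair is joined by at least one edge of G. Contracting each set to a single vertex therefore yields K_{4} as a minor, and since treewidth is minor-monotone, tw(G) ≥ tw(K_{4}) = 3. Combining the bounds, tw(G) = 3.

3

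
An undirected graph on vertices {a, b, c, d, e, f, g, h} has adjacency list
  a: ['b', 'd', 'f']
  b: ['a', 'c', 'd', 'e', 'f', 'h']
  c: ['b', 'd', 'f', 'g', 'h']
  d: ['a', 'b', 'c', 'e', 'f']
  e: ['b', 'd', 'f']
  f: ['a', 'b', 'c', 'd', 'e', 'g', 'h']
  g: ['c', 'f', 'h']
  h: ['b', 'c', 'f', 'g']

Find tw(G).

A width-3 tree decomposition is:
Bags: B1 = {b, c, d, f}  B2 = {b, d, e, f}  B3 = {a, b, d, f}  B4 = {b, c, f, h}  B5 = {c, f, g, h}
Tree: B1–B2, B2–B3, B1–B4, B4–B5
The largest bag has 4 vertices, giving width 3; this decomposition certifies tw(G) ≤ 3. On the other hand G contains the 4-clique {c, f, g, h}. A clique must lie in a single bag of any decomposition, so no decomposition can have width below 3. Therefore the treewidth is 3.

3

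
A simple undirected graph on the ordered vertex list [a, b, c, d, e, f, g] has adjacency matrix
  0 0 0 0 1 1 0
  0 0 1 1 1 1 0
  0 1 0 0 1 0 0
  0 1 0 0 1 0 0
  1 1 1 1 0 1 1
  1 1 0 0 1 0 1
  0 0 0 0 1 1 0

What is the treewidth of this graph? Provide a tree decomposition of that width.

Treewidth 2.
One such decomposition:
Bags: B1 = {b, e, f}  B2 = {e, f, g}  B3 = {b, c, e}  B4 = {b, d, e}  B5 = {a, e, f}
Tree: B1–B2, B1–B3, B1–B4, B2–B5

Each bag holds 3 vertices, so the decomposition has width 2, which upper-bounds the treewidth. Conversely, {b, d, e} is a clique of size 3, and the vertices of any clique must share a bag in every tree decomposition; so some bag has ≥ 3 vertices and tw(G) ≥ 2. Hence tw(G) = 2 exactly.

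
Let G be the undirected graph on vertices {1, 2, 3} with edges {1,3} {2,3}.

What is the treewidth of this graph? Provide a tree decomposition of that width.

The largest bag has 2 vertices, giving width 1; this decomposition certifies tw(G) ≤ 1. Any graph with an edge has treewidth ≥ 1, and G has the edge 1–3. Combining the bounds, tw(G) = 1.

Treewidth 1.
One such decomposition:
Bags: B1 = {1, 3}  B2 = {2, 3}
Tree: B1–B2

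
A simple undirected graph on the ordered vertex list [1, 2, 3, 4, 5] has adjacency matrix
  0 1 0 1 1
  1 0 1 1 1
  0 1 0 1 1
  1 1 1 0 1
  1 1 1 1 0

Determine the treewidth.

3

A width-3 tree decomposition is:
Bags: B1 = {1, 2, 4, 5}  B2 = {2, 3, 4, 5}
Tree: B1–B2
Each bag holds 4 vertices, so the decomposition has width 3, which upper-bounds the treewidth. For the lower bound, the 4 vertices {1, 2, 4, 5} are pairwise adjacent, and any tree decomposition puts a clique entirely inside one bag — forcing width ≥ 3. Hence tw(G) = 3 exactly.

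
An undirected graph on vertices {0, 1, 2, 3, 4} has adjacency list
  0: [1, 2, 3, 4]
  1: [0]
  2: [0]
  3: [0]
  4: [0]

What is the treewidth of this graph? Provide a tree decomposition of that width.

The largest bag has 2 vertices, giving width 1; this decomposition certifies tw(G) ≤ 1. Any graph with an edge has treewidth ≥ 1, and G has the edge 2–0. Combining the bounds, tw(G) = 1.

Treewidth 1.
Bags: B1 = {0, 2}  B2 = {0, 3}  B3 = {0, 1}  B4 = {0, 4}
Tree: B1–B2, B2–B3, B3–B4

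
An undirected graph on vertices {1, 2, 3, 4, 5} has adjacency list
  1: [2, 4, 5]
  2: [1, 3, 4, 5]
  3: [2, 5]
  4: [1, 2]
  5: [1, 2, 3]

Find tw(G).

A width-2 tree decomposition is:
Bags: B1 = {1, 2, 5}  B2 = {1, 2, 4}  B3 = {2, 3, 5}
Tree: B1–B2, B1–B3
Each bag holds 3 vertices, so the decomposition has width 2, which upper-bounds the treewidth. On the other hand G contains the 3-clique {1, 2, 4}. A clique must lie in a single bag of any decomposition, so no decomposition can have width below 2. The upper and lower bounds meet at 2, so that is the treewidth.

2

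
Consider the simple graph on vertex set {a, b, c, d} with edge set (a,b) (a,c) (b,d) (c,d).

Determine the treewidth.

2

A width-2 tree decomposition is:
Bags: B1 = {a, b, d}  B2 = {a, c, d}
Tree: B1–B2
The largest bag has 3 vertices, giving width 2; this decomposition certifies tw(G) ≤ 2. The edges d–b–a–c–d form a cycle, so G is not a tree and its treewidth is at least 2. Therefore the treewidth is 2.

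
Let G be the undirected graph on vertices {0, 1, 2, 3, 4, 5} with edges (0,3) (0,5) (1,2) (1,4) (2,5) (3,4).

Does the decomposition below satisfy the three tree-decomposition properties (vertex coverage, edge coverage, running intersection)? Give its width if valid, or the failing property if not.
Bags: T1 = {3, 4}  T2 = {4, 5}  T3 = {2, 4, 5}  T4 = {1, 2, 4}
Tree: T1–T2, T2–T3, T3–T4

No — vertex 0 appears in no bag.

A tree decomposition must satisfy three properties: every vertex lies in some bag; for every edge, both endpoints lie together in some bag; and for every vertex, the bags containing it form a connected subtree. Here vertex 0 appears in no bag, so the decomposition is invalid.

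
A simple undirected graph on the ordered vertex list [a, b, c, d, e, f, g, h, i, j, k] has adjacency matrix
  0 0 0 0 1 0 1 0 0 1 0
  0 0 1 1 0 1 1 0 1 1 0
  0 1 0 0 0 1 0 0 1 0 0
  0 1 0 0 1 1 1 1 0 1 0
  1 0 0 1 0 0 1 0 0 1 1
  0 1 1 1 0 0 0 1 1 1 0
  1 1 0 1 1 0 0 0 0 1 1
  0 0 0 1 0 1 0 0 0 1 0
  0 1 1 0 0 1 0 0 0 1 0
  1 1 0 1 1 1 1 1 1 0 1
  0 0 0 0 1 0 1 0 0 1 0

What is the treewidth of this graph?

A width-3 tree decomposition is:
Bags: B1 = {d, e, g, j}  B2 = {a, e, g, j}  B3 = {b, d, g, j}  B4 = {b, d, f, j}  B5 = {d, f, h, j}  B6 = {b, f, i, j}  B7 = {b, c, f, i}  B8 = {e, g, j, k}
Tree: B1–B2, B1–B3, B3–B4, B4–B5, B4–B6, B6–B7, B1–B8
Every bag has size at most 4, so the width is 4 − 1 = 3 and tw(G) ≤ 3. For the lower bound, the 4 vertices {d, e, g, j} are pairwise adjacent, and any tree decomposition puts a clique entirely inside one bag — forcing width ≥ 3. Therefore the treewidth is 3.

3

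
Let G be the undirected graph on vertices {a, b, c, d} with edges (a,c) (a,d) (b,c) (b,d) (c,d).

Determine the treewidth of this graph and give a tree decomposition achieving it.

Every bag has size at most 3, so the width is 3 − 1 = 2 and tw(G) ≤ 2. On the other hand G contains the 3-clique {a, c, d}. A clique must lie in a single bag of any decomposition, so no decomposition can have width below 2. Hence tw(G) = 2 exactly.

Treewidth 2.
One optimal decomposition is:
Bags: B1 = {b, c, d}  B2 = {a, c, d}
Tree: B1–B2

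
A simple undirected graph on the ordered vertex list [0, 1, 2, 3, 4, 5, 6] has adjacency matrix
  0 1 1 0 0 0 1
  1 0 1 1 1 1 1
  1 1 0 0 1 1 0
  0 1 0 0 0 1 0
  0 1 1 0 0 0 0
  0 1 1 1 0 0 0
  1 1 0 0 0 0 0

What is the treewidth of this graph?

A width-2 tree decomposition is:
Bags: B1 = {1, 2, 5}  B2 = {1, 3, 5}  B3 = {0, 1, 2}  B4 = {1, 2, 4}  B5 = {0, 1, 6}
Tree: B1–B2, B1–B3, B1–B4, B3–B5
The largest bag has 3 vertices, giving width 2; this decomposition certifies tw(G) ≤ 2. For the lower bound, the 3 vertices {0, 1, 2} are pairwise adjacent, and any tree decomposition puts a clique entirely inside one bag — forcing width ≥ 2. Hence tw(G) = 2 exactly.

2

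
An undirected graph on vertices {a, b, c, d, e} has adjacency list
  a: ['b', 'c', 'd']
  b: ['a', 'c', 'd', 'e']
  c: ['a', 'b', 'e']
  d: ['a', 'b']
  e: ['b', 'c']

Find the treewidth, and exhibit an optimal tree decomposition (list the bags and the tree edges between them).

Treewidth 2.
One such decomposition:
Bags: B1 = {a, b, d}  B2 = {a, b, c}  B3 = {b, c, e}
Tree: B1–B2, B2–B3

Every bag has size at most 3, so the width is 3 − 1 = 2 and tw(G) ≤ 2. For the lower bound, the 3 vertices {a, b, d} are pairwise adjacent, and any tree decomposition puts a clique entirely inside one bag — forcing width ≥ 2. Hence tw(G) = 2 exactly.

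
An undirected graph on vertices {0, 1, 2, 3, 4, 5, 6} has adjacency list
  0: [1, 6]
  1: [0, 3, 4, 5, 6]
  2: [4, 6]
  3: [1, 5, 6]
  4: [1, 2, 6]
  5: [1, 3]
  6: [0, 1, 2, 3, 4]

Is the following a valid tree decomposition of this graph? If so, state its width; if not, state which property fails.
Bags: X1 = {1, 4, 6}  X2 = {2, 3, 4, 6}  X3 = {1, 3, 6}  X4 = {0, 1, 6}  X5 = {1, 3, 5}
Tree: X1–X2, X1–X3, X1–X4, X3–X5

No — bags containing vertex 3 are not connected in the tree.

A tree decomposition must satisfy three properties: every vertex lies in some bag; for every edge, both endpoints lie together in some bag; and for every vertex, the bags containing it form a connected subtree. Here bags containing vertex 3 are not connected in the tree, so the decomposition is invalid.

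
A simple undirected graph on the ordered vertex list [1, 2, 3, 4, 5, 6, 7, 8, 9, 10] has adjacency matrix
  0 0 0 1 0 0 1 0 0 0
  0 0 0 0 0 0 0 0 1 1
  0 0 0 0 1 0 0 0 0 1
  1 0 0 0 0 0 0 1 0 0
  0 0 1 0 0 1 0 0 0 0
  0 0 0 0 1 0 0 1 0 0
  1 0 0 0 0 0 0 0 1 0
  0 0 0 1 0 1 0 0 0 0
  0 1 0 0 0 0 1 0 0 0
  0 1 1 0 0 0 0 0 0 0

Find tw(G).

A width-2 tree decomposition is:
Bags: B1 = {2, 3, 10}  B2 = {2, 3, 9}  B3 = {3, 7, 9}  B4 = {1, 3, 7}  B5 = {1, 3, 4}  B6 = {3, 4, 8}  B7 = {3, 6, 8}  B8 = {3, 5, 6}
Tree: B1–B2, B2–B3, B3–B4, B4–B5, B5–B6, B6–B7, B7–B8
The largest bag has 3 vertices, giving width 2; this decomposition certifies tw(G) ≤ 2. Since 3–10–2–9–7–1–4–8–6–5–3 is a cycle in G, G is not acyclic. Forests are exactly the graphs of treewidth ≤ 1, so tw(G) ≥ 2. The upper and lower bounds meet at 2, so that is the treewidth.

2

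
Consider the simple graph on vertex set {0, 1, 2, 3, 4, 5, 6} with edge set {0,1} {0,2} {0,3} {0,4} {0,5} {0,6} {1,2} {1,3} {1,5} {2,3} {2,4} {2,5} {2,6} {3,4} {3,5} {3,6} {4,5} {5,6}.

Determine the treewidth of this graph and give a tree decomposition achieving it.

The largest bag has 5 vertices, giving width 4; this decomposition certifies tw(G) ≤ 4. On the other hand G contains the 5-clique {0, 1, 2, 3, 5}. A clique must lie in a single bag of any decomposition, so no decomposition can have width below 4. Hence tw(G) = 4 exactly.

Treewidth 4.
One optimal decomposition is:
Bags: B1 = {0, 1, 2, 3, 5}  B2 = {0, 2, 3, 5, 6}  B3 = {0, 2, 3, 4, 5}
Tree: B1–B2, B2–B3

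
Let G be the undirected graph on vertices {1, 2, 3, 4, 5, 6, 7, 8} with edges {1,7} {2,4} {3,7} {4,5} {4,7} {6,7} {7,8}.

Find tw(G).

1

A width-1 tree decomposition is:
Bags: B1 = {4, 7}  B2 = {7, 8}  B3 = {3, 7}  B4 = {6, 7}  B5 = {2, 4}  B6 = {4, 5}  B7 = {1, 7}
Tree: B1–B2, B1–B3, B3–B4, B1–B5, B5–B6, B4–B7
The largest bag has 2 vertices, giving width 1; this decomposition certifies tw(G) ≤ 1. Since G has at least one edge (e.g. 7–4), it is not an edgeless graph, so tw(G) ≥ 1. Combining the bounds, tw(G) = 1.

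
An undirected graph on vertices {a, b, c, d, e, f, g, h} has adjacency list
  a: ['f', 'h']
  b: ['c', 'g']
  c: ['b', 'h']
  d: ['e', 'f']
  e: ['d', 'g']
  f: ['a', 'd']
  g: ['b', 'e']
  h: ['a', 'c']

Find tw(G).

A width-2 tree decomposition is:
Bags: B1 = {d, e, g}  B2 = {d, f, g}  B3 = {a, f, g}  B4 = {a, g, h}  B5 = {c, g, h}  B6 = {b, c, g}
Tree: B1–B2, B2–B3, B3–B4, B4–B5, B5–B6
The largest bag has 3 vertices, giving width 2; this decomposition certifies tw(G) ≤ 2. The edges g–e–d–f–a–h–c–b–g form a cycle, so G is not a tree and its treewidth is at least 2. Therefore the treewidth is 2.

2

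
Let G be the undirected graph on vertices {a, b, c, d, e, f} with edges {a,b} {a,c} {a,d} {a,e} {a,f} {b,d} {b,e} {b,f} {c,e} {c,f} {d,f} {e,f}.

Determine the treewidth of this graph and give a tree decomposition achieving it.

Every bag has size at most 4, so the width is 4 − 1 = 3 and tw(G) ≤ 3. For the lower bound, the 4 vertices {a, b, d, f} are pairwise adjacent, and any tree decomposition puts a clique entirely inside one bag — forcing width ≥ 3. Combining the bounds, tw(G) = 3.

Treewidth 3.
One such decomposition:
Bags: B1 = {a, b, d, f}  B2 = {a, b, e, f}  B3 = {a, c, e, f}
Tree: B1–B2, B2–B3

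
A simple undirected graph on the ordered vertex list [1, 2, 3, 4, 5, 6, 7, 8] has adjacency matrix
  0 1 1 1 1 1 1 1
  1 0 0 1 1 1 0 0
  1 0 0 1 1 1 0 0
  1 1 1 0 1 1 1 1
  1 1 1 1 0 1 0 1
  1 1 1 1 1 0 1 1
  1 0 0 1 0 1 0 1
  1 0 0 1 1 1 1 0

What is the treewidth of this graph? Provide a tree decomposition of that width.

Treewidth 4.
One such decomposition:
Bags: B1 = {1, 2, 4, 5, 6}  B2 = {1, 3, 4, 5, 6}  B3 = {1, 4, 5, 6, 8}  B4 = {1, 4, 6, 7, 8}
Tree: B1–B2, B2–B3, B3–B4

The largest bag has 5 vertices, giving width 4; this decomposition certifies tw(G) ≤ 4. On the other hand G contains the 5-clique {1, 4, 5, 6, 8}. A clique must lie in a single bag of any decomposition, so no decomposition can have width below 4. The upper and lower bounds meet at 4, so that is the treewidth.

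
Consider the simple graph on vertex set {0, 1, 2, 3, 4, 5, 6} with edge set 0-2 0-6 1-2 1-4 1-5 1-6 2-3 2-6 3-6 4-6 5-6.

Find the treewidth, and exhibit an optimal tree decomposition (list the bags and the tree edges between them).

Treewidth 2.
One such decomposition:
Bags: B1 = {1, 2, 6}  B2 = {2, 3, 6}  B3 = {1, 5, 6}  B4 = {0, 2, 6}  B5 = {1, 4, 6}
Tree: B1–B2, B1–B3, B2–B4, B3–B5

The largest bag has 3 vertices, giving width 2; this decomposition certifies tw(G) ≤ 2. For the lower bound, the 3 vertices {0, 2, 6} are pairwise adjacent, and any tree decomposition puts a clique entirely inside one bag — forcing width ≥ 2. The upper and lower bounds meet at 2, so that is the treewidth.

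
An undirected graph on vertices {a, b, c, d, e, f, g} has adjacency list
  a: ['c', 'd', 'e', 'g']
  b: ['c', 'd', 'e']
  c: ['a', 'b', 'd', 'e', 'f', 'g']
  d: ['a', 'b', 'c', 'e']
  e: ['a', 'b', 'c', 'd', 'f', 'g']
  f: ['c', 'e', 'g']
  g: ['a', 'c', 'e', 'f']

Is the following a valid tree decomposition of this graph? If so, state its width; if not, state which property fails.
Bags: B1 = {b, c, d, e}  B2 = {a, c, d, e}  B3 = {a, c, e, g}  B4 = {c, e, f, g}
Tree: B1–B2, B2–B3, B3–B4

Vertex coverage: the bags together contain {a, b, c, d, e, f, g}, the full vertex set. Edge coverage: each edge of G has both endpoints in at least one bag. Running intersection: for every vertex, the bags containing it form a connected subtree. All three properties hold, so this is a valid tree decomposition of width max|bag| − 1 = 3, and hence tw(G) ≤ 3.

Yes; width 3.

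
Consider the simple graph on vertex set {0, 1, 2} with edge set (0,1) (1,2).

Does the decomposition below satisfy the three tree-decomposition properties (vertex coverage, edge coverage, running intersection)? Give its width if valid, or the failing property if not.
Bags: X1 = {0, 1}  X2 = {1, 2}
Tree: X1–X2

Yes; width 1.

Every vertex of G appears in some bag (union = {0, 1, 2}); every edge is covered by a bag; and for each vertex v the set of bags containing v is connected in the bag tree. The decomposition is therefore valid. The largest bag has 2 vertices, so the width is 1.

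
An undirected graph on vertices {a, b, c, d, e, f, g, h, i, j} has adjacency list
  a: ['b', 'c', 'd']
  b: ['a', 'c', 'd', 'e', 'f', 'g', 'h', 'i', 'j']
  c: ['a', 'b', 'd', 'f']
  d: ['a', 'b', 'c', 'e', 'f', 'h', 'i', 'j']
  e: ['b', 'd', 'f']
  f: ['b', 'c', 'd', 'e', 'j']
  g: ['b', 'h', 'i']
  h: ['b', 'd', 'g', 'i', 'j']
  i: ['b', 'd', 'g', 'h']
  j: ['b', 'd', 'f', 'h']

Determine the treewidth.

3

A width-3 tree decomposition is:
Bags: B1 = {b, d, f, j}  B2 = {b, d, h, j}  B3 = {b, c, d, f}  B4 = {b, d, e, f}  B5 = {b, d, h, i}  B6 = {a, b, c, d}  B7 = {b, g, h, i}
Tree: B1–B2, B1–B3, B3–B4, B2–B5, B3–B6, B5–B7
Every bag has size at most 4, so the width is 4 − 1 = 3 and tw(G) ≤ 3. For the lower bound, the 4 vertices {a, b, c, d} are pairwise adjacent, and any tree decomposition puts a clique entirely inside one bag — forcing width ≥ 3. Hence tw(G) = 3 exactly.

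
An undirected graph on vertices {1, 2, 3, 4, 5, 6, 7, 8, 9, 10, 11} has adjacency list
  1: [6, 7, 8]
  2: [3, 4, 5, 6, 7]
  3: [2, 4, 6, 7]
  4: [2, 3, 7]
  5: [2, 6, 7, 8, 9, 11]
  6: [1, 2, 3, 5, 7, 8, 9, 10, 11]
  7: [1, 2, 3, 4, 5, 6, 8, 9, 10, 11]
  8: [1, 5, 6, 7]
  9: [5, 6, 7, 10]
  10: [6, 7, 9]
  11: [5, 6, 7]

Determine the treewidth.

3

A width-3 tree decomposition is:
Bags: B1 = {5, 6, 7, 11}  B2 = {5, 6, 7, 9}  B3 = {6, 7, 9, 10}  B4 = {5, 6, 7, 8}  B5 = {2, 5, 6, 7}  B6 = {1, 6, 7, 8}  B7 = {2, 3, 6, 7}  B8 = {2, 3, 4, 7}
Tree: B1–B2, B2–B3, B2–B4, B2–B5, B4–B6, B5–B7, B7–B8
The largest bag has 4 vertices, giving width 3; this decomposition certifies tw(G) ≤ 3. For the lower bound, the 4 vertices {2, 3, 4, 7} are pairwise adjacent, and any tree decomposition puts a clique entirely inside one bag — forcing width ≥ 3. Hence tw(G) = 3 exactly.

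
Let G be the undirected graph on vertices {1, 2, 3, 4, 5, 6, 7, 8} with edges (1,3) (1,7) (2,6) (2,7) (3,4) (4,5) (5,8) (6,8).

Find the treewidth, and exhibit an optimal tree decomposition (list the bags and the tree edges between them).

Treewidth 2.
Bags: B1 = {3, 4, 5}  B2 = {3, 5, 8}  B3 = {3, 6, 8}  B4 = {2, 3, 6}  B5 = {2, 3, 7}  B6 = {1, 3, 7}
Tree: B1–B2, B2–B3, B3–B4, B4–B5, B5–B6

Every bag has size at most 3, so the width is 3 − 1 = 2 and tw(G) ≤ 2. For the lower bound, G contains the cycle 3–4–5–8–6–2–7–1–3, so G is not a forest; only forests have treewidth ≤ 1, hence tw(G) ≥ 2. Hence tw(G) = 2 exactly.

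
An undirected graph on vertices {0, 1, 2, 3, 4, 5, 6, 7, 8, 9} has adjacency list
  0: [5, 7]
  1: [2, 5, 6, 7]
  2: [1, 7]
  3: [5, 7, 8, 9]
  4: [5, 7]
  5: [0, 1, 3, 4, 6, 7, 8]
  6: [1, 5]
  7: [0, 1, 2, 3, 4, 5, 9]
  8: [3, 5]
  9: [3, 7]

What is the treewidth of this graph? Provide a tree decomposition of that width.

Each bag holds 3 vertices, so the decomposition has width 2, which upper-bounds the treewidth. For the lower bound, the 3 vertices {3, 7, 9} are pairwise adjacent, and any tree decomposition puts a clique entirely inside one bag — forcing width ≥ 2. Hence tw(G) = 2 exactly.

Treewidth 2.
One such decomposition:
Bags: B1 = {1, 5, 7}  B2 = {4, 5, 7}  B3 = {3, 5, 7}  B4 = {1, 5, 6}  B5 = {3, 5, 8}  B6 = {0, 5, 7}  B7 = {1, 2, 7}  B8 = {3, 7, 9}
Tree: B1–B2, B2–B3, B1–B4, B3–B5, B3–B6, B1–B7, B3–B8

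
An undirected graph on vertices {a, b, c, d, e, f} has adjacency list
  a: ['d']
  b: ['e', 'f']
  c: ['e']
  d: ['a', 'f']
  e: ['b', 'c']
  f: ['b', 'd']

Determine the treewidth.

1

A width-1 tree decomposition is:
Bags: B1 = {a, d}  B2 = {d, f}  B3 = {b, f}  B4 = {b, e}  B5 = {c, e}
Tree: B1–B2, B2–B3, B3–B4, B4–B5
Each bag holds 2 vertices, so the decomposition has width 1, which upper-bounds the treewidth. Since G has at least one edge (e.g. a–d), it is not an edgeless graph, so tw(G) ≥ 1. Hence tw(G) = 1 exactly.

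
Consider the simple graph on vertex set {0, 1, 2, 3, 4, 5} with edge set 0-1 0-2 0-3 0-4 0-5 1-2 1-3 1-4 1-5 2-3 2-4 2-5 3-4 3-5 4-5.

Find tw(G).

5

A width-5 tree decomposition is:
Bags: B1 = {0, 1, 2, 3, 4, 5}
Tree: (single bag)
A single bag containing all 6 vertices is trivially a valid decomposition of width 5. On the other hand G contains the 6-clique {0, 1, 2, 3, 4, 5}. A clique must lie in a single bag of any decomposition, so no decomposition can have width below 5. The upper and lower bounds meet at 5, so that is the treewidth.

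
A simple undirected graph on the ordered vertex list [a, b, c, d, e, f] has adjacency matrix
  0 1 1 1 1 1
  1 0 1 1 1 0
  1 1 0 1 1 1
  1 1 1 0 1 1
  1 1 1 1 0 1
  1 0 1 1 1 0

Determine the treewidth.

4

A width-4 tree decomposition is:
Bags: B1 = {a, c, d, e, f}  B2 = {a, b, c, d, e}
Tree: B1–B2
Every bag has size at most 5, so the width is 5 − 1 = 4 and tw(G) ≤ 4. On the other hand G contains the 5-clique {a, c, d, e, f}. A clique must lie in a single bag of any decomposition, so no decomposition can have width below 4. The upper and lower bounds meet at 4, so that is the treewidth.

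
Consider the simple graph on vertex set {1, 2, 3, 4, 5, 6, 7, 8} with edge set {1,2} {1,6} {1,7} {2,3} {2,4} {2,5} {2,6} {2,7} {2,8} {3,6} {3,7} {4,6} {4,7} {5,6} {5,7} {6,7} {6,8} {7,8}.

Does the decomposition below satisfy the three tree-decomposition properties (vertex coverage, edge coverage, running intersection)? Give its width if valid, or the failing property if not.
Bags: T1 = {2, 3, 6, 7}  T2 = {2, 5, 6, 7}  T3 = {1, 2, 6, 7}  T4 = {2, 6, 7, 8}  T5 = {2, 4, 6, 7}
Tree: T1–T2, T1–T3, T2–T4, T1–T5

Yes; width 3.

Checking the three conditions: (i) the bags cover all of {1, 2, 3, 4, 5, 6, 7, 8}; (ii) for each edge, some bag contains both endpoints; (iii) the bags containing any fixed vertex form a subtree. All hold, so the decomposition is valid with width 4 − 1 = 3.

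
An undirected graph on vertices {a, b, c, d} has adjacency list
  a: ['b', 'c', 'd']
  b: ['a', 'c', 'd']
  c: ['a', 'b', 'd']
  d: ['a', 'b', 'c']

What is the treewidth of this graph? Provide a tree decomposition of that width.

With just one bag of size 4, the width is 4 − 1 = 3, so tw(G) ≤ 3. Conversely, {a, b, c, d} is a clique of size 4, and the vertices of any clique must share a bag in every tree decomposition; so some bag has ≥ 4 vertices and tw(G) ≥ 3. Combining the bounds, tw(G) = 3.

Treewidth 3.
One optimal decomposition is:
Bags: B1 = {a, b, c, d}
Tree: (single bag)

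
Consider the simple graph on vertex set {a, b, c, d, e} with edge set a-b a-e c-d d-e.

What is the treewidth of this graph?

A width-1 tree decomposition is:
Bags: B1 = {d, e}  B2 = {a, e}  B3 = {a, b}  B4 = {c, d}
Tree: B1–B2, B2–B3, B1–B4
The largest bag has 2 vertices, giving width 1; this decomposition certifies tw(G) ≤ 1. Any graph with an edge has treewidth ≥ 1, and G has the edge e–d. Hence tw(G) = 1 exactly.

1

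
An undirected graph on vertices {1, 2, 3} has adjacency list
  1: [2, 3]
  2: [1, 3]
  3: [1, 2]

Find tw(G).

2

A width-2 tree decomposition is:
Bags: B1 = {1, 2, 3}
Tree: (single bag)
With just one bag of size 3, the width is 3 − 1 = 2, so tw(G) ≤ 2. On the other hand G contains the 3-clique {1, 2, 3}. A clique must lie in a single bag of any decomposition, so no decomposition can have width below 2. The upper and lower bounds meet at 2, so that is the treewidth.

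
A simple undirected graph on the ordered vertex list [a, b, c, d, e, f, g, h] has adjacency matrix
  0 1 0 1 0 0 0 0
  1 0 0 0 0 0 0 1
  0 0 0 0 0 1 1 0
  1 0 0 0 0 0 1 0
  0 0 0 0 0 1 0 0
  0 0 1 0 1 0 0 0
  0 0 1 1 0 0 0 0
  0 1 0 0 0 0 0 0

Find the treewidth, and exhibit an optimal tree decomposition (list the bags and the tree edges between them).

Every bag has size at most 2, so the width is 2 − 1 = 1 and tw(G) ≤ 1. Since G has at least one edge (e.g. e–f), it is not an edgeless graph, so tw(G) ≥ 1. Combining the bounds, tw(G) = 1.

Treewidth 1.
One optimal decomposition is:
Bags: B1 = {e, f}  B2 = {c, f}  B3 = {c, g}  B4 = {d, g}  B5 = {a, d}  B6 = {a, b}  B7 = {b, h}
Tree: B1–B2, B2–B3, B3–B4, B4–B5, B5–B6, B6–B7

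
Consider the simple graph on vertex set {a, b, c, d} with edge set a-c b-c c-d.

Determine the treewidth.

A width-1 tree decomposition is:
Bags: B1 = {a, c}  B2 = {c, d}  B3 = {b, c}
Tree: B1–B2, B2–B3
The largest bag has 2 vertices, giving width 1; this decomposition certifies tw(G) ≤ 1. Since G has at least one edge (e.g. a–c), it is not an edgeless graph, so tw(G) ≥ 1. Combining the bounds, tw(G) = 1.

1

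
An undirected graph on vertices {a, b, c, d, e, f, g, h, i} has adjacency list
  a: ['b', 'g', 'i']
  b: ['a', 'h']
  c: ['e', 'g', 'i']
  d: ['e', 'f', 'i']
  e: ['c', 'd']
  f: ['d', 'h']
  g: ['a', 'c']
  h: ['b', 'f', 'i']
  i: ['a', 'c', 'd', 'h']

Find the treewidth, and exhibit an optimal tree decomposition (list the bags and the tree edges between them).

Every bag has size at most 4, so the width is 4 − 1 = 3 and tw(G) ≤ 3. For the lower bound: the 4 vertex sets {b,f,h}, {d}, {i}, {a,c,e,g} are disjoint, each induces a connected subgraph, and every pair is joined by at least one edge of G. Contracting each set to a single vertex therefore yields K_{4} as a minor, and since treewidth is minor-monotone, tw(G) ≥ tw(K_{4}) = 3. Therefore the treewidth is 3.

Treewidth 3.
One optimal decomposition is:
Bags: B1 = {b, d, f, h}  B2 = {b, d, h, i}  B3 = {a, b, d, i}  B4 = {a, d, e, i}  B5 = {a, c, e, i}  B6 = {a, c, e, g}
Tree: B1–B2, B2–B3, B3–B4, B4–B5, B5–B6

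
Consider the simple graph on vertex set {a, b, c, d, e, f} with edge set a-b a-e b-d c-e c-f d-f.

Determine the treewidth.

2

A width-2 tree decomposition is:
Bags: B1 = {a, b, d}  B2 = {a, d, f}  B3 = {a, c, f}  B4 = {a, c, e}
Tree: B1–B2, B2–B3, B3–B4
Every bag has size at most 3, so the width is 3 − 1 = 2 and tw(G) ≤ 2. Since a–b–d–f–c–e–a is a cycle in G, G is not acyclic. Forests are exactly the graphs of treewidth ≤ 1, so tw(G) ≥ 2. Combining the bounds, tw(G) = 2.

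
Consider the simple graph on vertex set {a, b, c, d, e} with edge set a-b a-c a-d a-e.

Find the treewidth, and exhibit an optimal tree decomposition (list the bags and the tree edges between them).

Every bag has size at most 2, so the width is 2 − 1 = 1 and tw(G) ≤ 1. G has an edge, so its treewidth is at least 1. Therefore the treewidth is 1.

Treewidth 1.
Bags: B1 = {a, d}  B2 = {a, b}  B3 = {a, c}  B4 = {a, e}
Tree: B1–B2, B1–B3, B3–B4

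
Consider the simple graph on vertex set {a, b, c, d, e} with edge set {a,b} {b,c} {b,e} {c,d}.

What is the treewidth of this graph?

1

A width-1 tree decomposition is:
Bags: B1 = {b, c}  B2 = {b, e}  B3 = {a, b}  B4 = {c, d}
Tree: B1–B2, B1–B3, B1–B4
The largest bag has 2 vertices, giving width 1; this decomposition certifies tw(G) ≤ 1. G has an edge, so its treewidth is at least 1. The upper and lower bounds meet at 1, so that is the treewidth.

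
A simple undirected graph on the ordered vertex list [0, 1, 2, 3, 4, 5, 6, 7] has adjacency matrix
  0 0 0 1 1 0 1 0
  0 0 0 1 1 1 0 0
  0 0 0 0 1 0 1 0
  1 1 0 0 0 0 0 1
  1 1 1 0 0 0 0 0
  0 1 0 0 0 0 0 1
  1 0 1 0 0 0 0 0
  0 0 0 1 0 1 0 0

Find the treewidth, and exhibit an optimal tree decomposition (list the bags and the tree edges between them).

Treewidth 2.
One such decomposition:
Bags: B1 = {0, 2, 6}  B2 = {0, 2, 4}  B3 = {0, 3, 4}  B4 = {1, 3, 4}  B5 = {1, 3, 7}  B6 = {1, 5, 7}
Tree: B1–B2, B2–B3, B3–B4, B4–B5, B5–B6

Each bag holds 3 vertices, so the decomposition has width 2, which upper-bounds the treewidth. Since 6–2–4–0–6 is a cycle in G, G is not acyclic. Forests are exactly the graphs of treewidth ≤ 1, so tw(G) ≥ 2. The upper and lower bounds meet at 2, so that is the treewidth.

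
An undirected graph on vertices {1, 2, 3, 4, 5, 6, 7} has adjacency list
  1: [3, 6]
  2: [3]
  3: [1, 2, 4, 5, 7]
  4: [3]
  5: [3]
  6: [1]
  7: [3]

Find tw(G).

A width-1 tree decomposition is:
Bags: B1 = {2, 3}  B2 = {1, 3}  B3 = {3, 5}  B4 = {3, 4}  B5 = {3, 7}  B6 = {1, 6}
Tree: B1–B2, B1–B3, B1–B4, B2–B5, B2–B6
The largest bag has 2 vertices, giving width 1; this decomposition certifies tw(G) ≤ 1. Since G has at least one edge (e.g. 3–2), it is not an edgeless graph, so tw(G) ≥ 1. Therefore the treewidth is 1.

1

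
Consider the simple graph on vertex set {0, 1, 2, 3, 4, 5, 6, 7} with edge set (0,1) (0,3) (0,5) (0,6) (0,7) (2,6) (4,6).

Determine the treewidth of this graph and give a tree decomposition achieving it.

Each bag holds 2 vertices, so the decomposition has width 1, which upper-bounds the treewidth. G has an edge, so its treewidth is at least 1. Combining the bounds, tw(G) = 1.

Treewidth 1.
One such decomposition:
Bags: B1 = {0, 5}  B2 = {0, 6}  B3 = {0, 3}  B4 = {4, 6}  B5 = {0, 7}  B6 = {0, 1}  B7 = {2, 6}
Tree: B1–B2, B2–B3, B2–B4, B1–B5, B1–B6, B2–B7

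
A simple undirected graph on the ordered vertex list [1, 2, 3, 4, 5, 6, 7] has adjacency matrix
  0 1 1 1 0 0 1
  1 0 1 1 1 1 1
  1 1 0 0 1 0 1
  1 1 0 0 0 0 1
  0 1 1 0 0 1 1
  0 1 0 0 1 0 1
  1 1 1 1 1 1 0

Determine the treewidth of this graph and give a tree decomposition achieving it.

Every bag has size at most 4, so the width is 4 − 1 = 3 and tw(G) ≤ 3. For the lower bound, the 4 vertices {1, 2, 3, 7} are pairwise adjacent, and any tree decomposition puts a clique entirely inside one bag — forcing width ≥ 3. Hence tw(G) = 3 exactly.

Treewidth 3.
One optimal decomposition is:
Bags: B1 = {1, 2, 3, 7}  B2 = {2, 3, 5, 7}  B3 = {1, 2, 4, 7}  B4 = {2, 5, 6, 7}
Tree: B1–B2, B1–B3, B2–B4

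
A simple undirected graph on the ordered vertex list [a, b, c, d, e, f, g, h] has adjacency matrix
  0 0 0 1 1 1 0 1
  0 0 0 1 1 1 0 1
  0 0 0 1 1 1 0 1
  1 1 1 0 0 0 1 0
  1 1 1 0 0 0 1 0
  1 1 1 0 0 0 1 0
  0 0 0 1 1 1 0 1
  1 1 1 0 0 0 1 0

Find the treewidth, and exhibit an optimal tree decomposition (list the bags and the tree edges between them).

Every bag has size at most 5, so the width is 5 − 1 = 4 and tw(G) ≤ 4. For the lower bound: the 5 vertex sets {a,e}, {c,f}, {b,d}, {g}, {h} are disjoint, each induces a connected subgraph, and every pair is joined by at least one edge of G. Contracting each set to a single vertex therefore yields K_{5} as a minor, and since treewidth is minor-monotone, tw(G) ≥ tw(K_{5}) = 4. Hence tw(G) = 4 exactly.

Treewidth 4.
One optimal decomposition is:
Bags: B1 = {a, b, c, e, g}  B2 = {a, b, c, f, g}  B3 = {a, b, c, d, g}  B4 = {a, b, c, g, h}
Tree: B1–B2, B2–B3, B3–B4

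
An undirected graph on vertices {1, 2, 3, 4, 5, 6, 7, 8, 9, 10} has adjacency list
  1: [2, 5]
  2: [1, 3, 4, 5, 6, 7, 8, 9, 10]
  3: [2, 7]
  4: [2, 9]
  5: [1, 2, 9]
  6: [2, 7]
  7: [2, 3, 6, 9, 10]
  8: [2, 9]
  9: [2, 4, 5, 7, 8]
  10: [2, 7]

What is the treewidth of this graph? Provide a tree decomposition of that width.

Treewidth 2.
One optimal decomposition is:
Bags: B1 = {2, 4, 9}  B2 = {2, 5, 9}  B3 = {2, 7, 9}  B4 = {2, 3, 7}  B5 = {2, 7, 10}  B6 = {2, 8, 9}  B7 = {2, 6, 7}  B8 = {1, 2, 5}
Tree: B1–B2, B1–B3, B3–B4, B3–B5, B1–B6, B5–B7, B2–B8

The largest bag has 3 vertices, giving width 2; this decomposition certifies tw(G) ≤ 2. Conversely, {1, 2, 5} is a clique of size 3, and the vertices of any clique must share a bag in every tree decomposition; so some bag has ≥ 3 vertices and tw(G) ≥ 2. Hence tw(G) = 2 exactly.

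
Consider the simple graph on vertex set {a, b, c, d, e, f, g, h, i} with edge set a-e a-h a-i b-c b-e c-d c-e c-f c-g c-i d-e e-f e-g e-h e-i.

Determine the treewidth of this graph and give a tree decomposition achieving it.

Treewidth 2.
One such decomposition:
Bags: B1 = {c, e, i}  B2 = {b, c, e}  B3 = {a, e, i}  B4 = {a, e, h}  B5 = {c, e, f}  B6 = {c, e, g}  B7 = {c, d, e}
Tree: B1–B2, B1–B3, B3–B4, B1–B5, B5–B6, B1–B7

Every bag has size at most 3, so the width is 3 − 1 = 2 and tw(G) ≤ 2. Conversely, {a, e, h} is a clique of size 3, and the vertices of any clique must share a bag in every tree decomposition; so some bag has ≥ 3 vertices and tw(G) ≥ 2. The upper and lower bounds meet at 2, so that is the treewidth.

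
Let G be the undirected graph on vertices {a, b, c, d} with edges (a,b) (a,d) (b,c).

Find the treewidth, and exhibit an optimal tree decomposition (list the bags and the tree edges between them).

Every bag has size at most 2, so the width is 2 − 1 = 1 and tw(G) ≤ 1. Any graph with an edge has treewidth ≥ 1, and G has the edge c–b. Hence tw(G) = 1 exactly.

Treewidth 1.
Bags: B1 = {b, c}  B2 = {a, b}  B3 = {a, d}
Tree: B1–B2, B2–B3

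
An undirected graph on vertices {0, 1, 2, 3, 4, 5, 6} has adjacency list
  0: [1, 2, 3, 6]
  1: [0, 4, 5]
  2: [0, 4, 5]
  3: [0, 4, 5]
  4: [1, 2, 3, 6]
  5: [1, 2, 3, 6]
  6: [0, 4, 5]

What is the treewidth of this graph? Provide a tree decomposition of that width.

Each bag holds 4 vertices, so the decomposition has width 3, which upper-bounds the treewidth. For the lower bound: the 4 vertex sets {0,1}, {3,4}, {5}, {2} are disjoint, each induces a connected subgraph, and every pair is joined by at least one edge of G. Contracting each set to a single vertex therefore yields K_{4} as a minor, and since treewidth is minor-monotone, tw(G) ≥ tw(K_{4}) = 3. Hence tw(G) = 3 exactly.

Treewidth 3.
One such decomposition:
Bags: B1 = {0, 1, 4, 5}  B2 = {0, 3, 4, 5}  B3 = {0, 2, 4, 5}  B4 = {0, 4, 5, 6}
Tree: B1–B2, B2–B3, B3–B4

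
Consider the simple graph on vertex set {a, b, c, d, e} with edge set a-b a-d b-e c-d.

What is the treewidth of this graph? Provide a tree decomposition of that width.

Treewidth 1.
One optimal decomposition is:
Bags: B1 = {b, e}  B2 = {a, b}  B3 = {a, d}  B4 = {c, d}
Tree: B1–B2, B2–B3, B3–B4

The largest bag has 2 vertices, giving width 1; this decomposition certifies tw(G) ≤ 1. G has an edge, so its treewidth is at least 1. Therefore the treewidth is 1.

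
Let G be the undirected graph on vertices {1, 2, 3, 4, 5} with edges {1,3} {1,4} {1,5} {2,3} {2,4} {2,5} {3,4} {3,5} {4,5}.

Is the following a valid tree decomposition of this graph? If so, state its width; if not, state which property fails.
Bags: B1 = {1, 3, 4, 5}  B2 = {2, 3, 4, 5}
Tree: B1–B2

Yes; width 3.

Vertex coverage: the bags together contain {1, 2, 3, 4, 5}, the full vertex set. Edge coverage: each edge of G has both endpoints in at least one bag. Running intersection: for every vertex, the bags containing it form a connected subtree. All three properties hold, so this is a valid tree decomposition of width max|bag| − 1 = 3, and hence tw(G) ≤ 3.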